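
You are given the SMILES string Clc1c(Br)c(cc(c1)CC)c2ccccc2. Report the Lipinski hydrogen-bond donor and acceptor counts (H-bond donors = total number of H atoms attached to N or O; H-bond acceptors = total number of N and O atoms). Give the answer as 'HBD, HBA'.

0, 0

Donors: find every N or O and count the H atoms it carries.
  (no N or O atoms present)
Lipinski HBD = 0.
Acceptors: N atoms = 0, O atoms = 0 → HBA = 0.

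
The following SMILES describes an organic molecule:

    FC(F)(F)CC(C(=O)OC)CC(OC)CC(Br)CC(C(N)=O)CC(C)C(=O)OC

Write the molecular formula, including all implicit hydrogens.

Walk through each heavy atom and fill implicit hydrogens from standard valence (C 4, N 3, O 2, S 2, halogen 1):
  atom 1: F (halogen, monovalent) → 0 H
  atom 2: C, bond orders sum to 4 (valence 4) → 0 H
  atom 3: F (halogen, monovalent) → 0 H
  atom 4: F (halogen, monovalent) → 0 H
  atom 5: C, bond orders sum to 2 (valence 4) → 2 H
  atom 6: C, bond orders sum to 3 (valence 4) → 1 H
  atom 7: C, bond orders sum to 4 (valence 4) → 0 H
  atom 8: O, bond orders sum to 2 (valence 2) → 0 H
  atom 9: O, bond orders sum to 2 (valence 2) → 0 H
  atom 10: C, bond orders sum to 1 (valence 4) → 3 H
  atom 11: C, bond orders sum to 2 (valence 4) → 2 H
  atom 12: C, bond orders sum to 3 (valence 4) → 1 H
  atom 13: O, bond orders sum to 2 (valence 2) → 0 H
  atom 14: C, bond orders sum to 1 (valence 4) → 3 H
  atom 15: C, bond orders sum to 2 (valence 4) → 2 H
  atom 16: C, bond orders sum to 3 (valence 4) → 1 H
  atom 17: Br (halogen, monovalent) → 0 H
  atom 18: C, bond orders sum to 2 (valence 4) → 2 H
  atom 19: C, bond orders sum to 3 (valence 4) → 1 H
  atom 20: C, bond orders sum to 4 (valence 4) → 0 H
  atom 21: N, bond orders sum to 1 (valence 3) → 2 H
  atom 22: O, bond orders sum to 2 (valence 2) → 0 H
  atom 23: C, bond orders sum to 2 (valence 4) → 2 H
  atom 24: C, bond orders sum to 3 (valence 4) → 1 H
  atom 25: C, bond orders sum to 1 (valence 4) → 3 H
  atom 26: C, bond orders sum to 4 (valence 4) → 0 H
  atom 27: O, bond orders sum to 2 (valence 2) → 0 H
  atom 28: O, bond orders sum to 2 (valence 2) → 0 H
  atom 29: C, bond orders sum to 1 (valence 4) → 3 H
Totals → C:18, H:29, Br:1, F:3, N:1, O:6.
In Hill order: C18H29BrF3NO6.

C18H29BrF3NO6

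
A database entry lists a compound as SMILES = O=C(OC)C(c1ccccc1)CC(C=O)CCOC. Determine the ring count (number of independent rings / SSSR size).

In SMILES, each pair of matching ring-closure digits denotes one ring-closing bond; the number of such bonds equals the number of independent rings.
Ring-closure bonds here: 1.

1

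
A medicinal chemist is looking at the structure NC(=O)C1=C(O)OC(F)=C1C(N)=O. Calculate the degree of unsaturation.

Degree of unsaturation = (number of rings) + (number of π bonds).
Ring closures in the SMILES: 1.
π bonds: 4 double bonds (each 1 DoU) → 4 DoU from unsaturation.
Total DoU = 1 + 4 = 5.

5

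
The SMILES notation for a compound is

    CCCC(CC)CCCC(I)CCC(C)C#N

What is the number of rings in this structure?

In SMILES, each pair of matching ring-closure digits denotes one ring-closing bond; the number of such bonds equals the number of independent rings.
Ring-closure bonds here: 0.

0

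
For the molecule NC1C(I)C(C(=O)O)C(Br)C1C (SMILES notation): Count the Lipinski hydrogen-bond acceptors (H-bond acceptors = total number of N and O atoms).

3

N atoms: 1; O atoms: 2.
Lipinski HBA = 1 + 2 = 3.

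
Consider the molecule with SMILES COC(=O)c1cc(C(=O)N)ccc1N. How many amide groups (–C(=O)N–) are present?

The amide motif appears at heavy-atom position 8 in the SMILES.
Other groups present: 1 ester, 1 primary amine.
Amide count: 1.

1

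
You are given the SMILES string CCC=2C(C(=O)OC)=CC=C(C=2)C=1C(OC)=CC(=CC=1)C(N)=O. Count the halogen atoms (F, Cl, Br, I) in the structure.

0

Scan the SMILES for the halogen motif — none present.
Groups that are present: 1 amide, 1 ester, 1 ether.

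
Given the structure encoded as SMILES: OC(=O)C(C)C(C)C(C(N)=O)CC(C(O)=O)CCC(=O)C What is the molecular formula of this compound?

Walk through each heavy atom and fill implicit hydrogens from standard valence (C 4, N 3, O 2, S 2, halogen 1):
  atom 1: O, bond orders sum to 1 (valence 2) → 1 H
  atom 2: C, bond orders sum to 4 (valence 4) → 0 H
  atom 3: O, bond orders sum to 2 (valence 2) → 0 H
  atom 4: C, bond orders sum to 3 (valence 4) → 1 H
  atom 5: C, bond orders sum to 1 (valence 4) → 3 H
  atom 6: C, bond orders sum to 3 (valence 4) → 1 H
  atom 7: C, bond orders sum to 1 (valence 4) → 3 H
  atom 8: C, bond orders sum to 3 (valence 4) → 1 H
  atom 9: C, bond orders sum to 4 (valence 4) → 0 H
  atom 10: N, bond orders sum to 1 (valence 3) → 2 H
  atom 11: O, bond orders sum to 2 (valence 2) → 0 H
  atom 12: C, bond orders sum to 2 (valence 4) → 2 H
  atom 13: C, bond orders sum to 3 (valence 4) → 1 H
  atom 14: C, bond orders sum to 4 (valence 4) → 0 H
  atom 15: O, bond orders sum to 1 (valence 2) → 1 H
  atom 16: O, bond orders sum to 2 (valence 2) → 0 H
  atom 17: C, bond orders sum to 2 (valence 4) → 2 H
  atom 18: C, bond orders sum to 2 (valence 4) → 2 H
  atom 19: C, bond orders sum to 4 (valence 4) → 0 H
  atom 20: O, bond orders sum to 2 (valence 2) → 0 H
  atom 21: C, bond orders sum to 1 (valence 4) → 3 H
Totals → C:14, H:23, N:1, O:6.
In Hill order: C14H23NO6.

C14H23NO6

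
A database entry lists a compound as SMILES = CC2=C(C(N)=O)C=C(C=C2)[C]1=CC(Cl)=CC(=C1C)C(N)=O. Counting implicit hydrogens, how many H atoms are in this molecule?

15

Walk through each heavy atom and fill implicit hydrogens from standard valence (C 4, N 3, O 2, S 2, halogen 1):
  atom 1: C, bond orders sum to 1 (valence 4) → 3 H
  atom 2: C, bond orders sum to 4 (valence 4) → 0 H
  atom 3: C, bond orders sum to 4 (valence 4) → 0 H
  atom 4: C, bond orders sum to 4 (valence 4) → 0 H
  atom 5: N, bond orders sum to 1 (valence 3) → 2 H
  atom 6: O, bond orders sum to 2 (valence 2) → 0 H
  atom 7: C, bond orders sum to 3 (valence 4) → 1 H
  atom 8: C, bond orders sum to 4 (valence 4) → 0 H
  atom 9: C, bond orders sum to 3 (valence 4) → 1 H
  atom 10: C, bond orders sum to 3 (valence 4) → 1 H
  atom 11: C with explicit H count 0
  atom 12: C, bond orders sum to 3 (valence 4) → 1 H
  atom 13: C, bond orders sum to 4 (valence 4) → 0 H
  atom 14: Cl (halogen, monovalent) → 0 H
  atom 15: C, bond orders sum to 3 (valence 4) → 1 H
  atom 16: C, bond orders sum to 4 (valence 4) → 0 H
  atom 17: C, bond orders sum to 4 (valence 4) → 0 H
  atom 18: C, bond orders sum to 1 (valence 4) → 3 H
  atom 19: C, bond orders sum to 4 (valence 4) → 0 H
  atom 20: N, bond orders sum to 1 (valence 3) → 2 H
  atom 21: O, bond orders sum to 2 (valence 2) → 0 H
Total hydrogens: 15.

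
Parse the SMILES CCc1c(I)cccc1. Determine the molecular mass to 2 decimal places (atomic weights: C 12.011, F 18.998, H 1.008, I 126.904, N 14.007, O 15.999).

232.06 g/mol

First, the molecular formula is C8H9I (counting implicit H from valence).
  C: 8 × 12.011 = 96.088
  H: 9 × 1.008 = 9.072
  I: 1 × 126.904 = 126.904
Sum: 8×12.011 + 9×1.008 + 1×126.904 = 232.064 → 232.06 g/mol.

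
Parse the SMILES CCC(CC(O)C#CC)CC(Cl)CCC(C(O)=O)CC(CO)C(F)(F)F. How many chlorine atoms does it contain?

1

Scan the SMILES for Cl atoms (remember two-letter symbols like Cl and Br are single atoms).
Chlorine count: 1.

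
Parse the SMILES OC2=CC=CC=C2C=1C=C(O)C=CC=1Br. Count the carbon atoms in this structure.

Count every carbon token in the SMILES (each C, including those in ring-closure positions and inside branches).
Carbon count: 12.

12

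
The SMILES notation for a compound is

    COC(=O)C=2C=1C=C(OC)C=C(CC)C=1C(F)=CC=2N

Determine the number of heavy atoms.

Every atom symbol written in the SMILES (organic subset) is one heavy atom; implicit H are not written.
Heavy atoms by element → C:15, F:1, N:1, O:3.
Total: 20.

20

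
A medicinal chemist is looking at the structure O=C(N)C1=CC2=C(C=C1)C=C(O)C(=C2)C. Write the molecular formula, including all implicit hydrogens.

C12H11NO2

Walk through each heavy atom and fill implicit hydrogens from standard valence (C 4, N 3, O 2, S 2, halogen 1):
  atom 1: O, bond orders sum to 2 (valence 2) → 0 H
  atom 2: C, bond orders sum to 4 (valence 4) → 0 H
  atom 3: N, bond orders sum to 1 (valence 3) → 2 H
  atom 4: C, bond orders sum to 4 (valence 4) → 0 H
  atom 5: C, bond orders sum to 3 (valence 4) → 1 H
  atom 6: C, bond orders sum to 4 (valence 4) → 0 H
  atom 7: C, bond orders sum to 4 (valence 4) → 0 H
  atom 8: C, bond orders sum to 3 (valence 4) → 1 H
  atom 9: C, bond orders sum to 3 (valence 4) → 1 H
  atom 10: C, bond orders sum to 3 (valence 4) → 1 H
  atom 11: C, bond orders sum to 4 (valence 4) → 0 H
  atom 12: O, bond orders sum to 1 (valence 2) → 1 H
  atom 13: C, bond orders sum to 4 (valence 4) → 0 H
  atom 14: C, bond orders sum to 3 (valence 4) → 1 H
  atom 15: C, bond orders sum to 1 (valence 4) → 3 H
Totals → C:12, H:11, N:1, O:2.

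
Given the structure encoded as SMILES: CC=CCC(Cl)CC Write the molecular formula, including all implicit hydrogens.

C7H13Cl

Walk through each heavy atom and fill implicit hydrogens from standard valence (C 4, N 3, O 2, S 2, halogen 1):
  atom 1: C, bond orders sum to 1 (valence 4) → 3 H
  atom 2: C, bond orders sum to 3 (valence 4) → 1 H
  atom 3: C, bond orders sum to 3 (valence 4) → 1 H
  atom 4: C, bond orders sum to 2 (valence 4) → 2 H
  atom 5: C, bond orders sum to 3 (valence 4) → 1 H
  atom 6: Cl (halogen, monovalent) → 0 H
  atom 7: C, bond orders sum to 2 (valence 4) → 2 H
  atom 8: C, bond orders sum to 1 (valence 4) → 3 H
Totals → C:7, H:13, Cl:1.
In Hill order: C7H13Cl.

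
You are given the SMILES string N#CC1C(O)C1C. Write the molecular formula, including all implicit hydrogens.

Walk through each heavy atom and fill implicit hydrogens from standard valence (C 4, N 3, O 2, S 2, halogen 1):
  atom 1: N, bond orders sum to 3 (valence 3) → 0 H
  atom 2: C, bond orders sum to 4 (valence 4) → 0 H
  atom 3: C, bond orders sum to 3 (valence 4) → 1 H
  atom 4: C, bond orders sum to 3 (valence 4) → 1 H
  atom 5: O, bond orders sum to 1 (valence 2) → 1 H
  atom 6: C, bond orders sum to 3 (valence 4) → 1 H
  atom 7: C, bond orders sum to 1 (valence 4) → 3 H
Totals → C:5, H:7, N:1, O:1.
In Hill order: C5H7NO.

C5H7NO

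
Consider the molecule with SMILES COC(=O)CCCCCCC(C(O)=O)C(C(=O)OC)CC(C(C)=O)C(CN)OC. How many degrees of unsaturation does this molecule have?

4

Degree of unsaturation = (number of rings) + (number of π bonds).
Ring closures in the SMILES: 0.
π bonds: 4 double bonds (each 1 DoU) → 4 DoU from unsaturation.
Total DoU = 0 + 4 = 4.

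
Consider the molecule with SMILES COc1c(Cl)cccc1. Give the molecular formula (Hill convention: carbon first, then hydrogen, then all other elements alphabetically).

C7H7ClO

Walk through each heavy atom and fill implicit hydrogens from standard valence (C 4, N 3, O 2, S 2, halogen 1); for lowercase aromatic atoms, an aromatic c carries 1 H when it has two neighbours and 0 H with three, and aromatic n carries 0 H:
  atom 1: C, bond orders sum to 1 (valence 4) → 3 H
  atom 2: O, bond orders sum to 2 (valence 2) → 0 H
  atom 3: aromatic c, 3 neighbours → 0 H
  atom 4: aromatic c, 3 neighbours → 0 H
  atom 5: Cl (halogen, monovalent) → 0 H
  atom 6: aromatic c, 2 neighbours → 1 H
  atom 7: aromatic c, 2 neighbours → 1 H
  atom 8: aromatic c, 2 neighbours → 1 H
  atom 9: aromatic c, 2 neighbours → 1 H
Totals → C:7, H:7, Cl:1, O:1.
In Hill order: C7H7ClO.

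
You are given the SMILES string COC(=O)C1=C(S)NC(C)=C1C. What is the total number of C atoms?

Count every carbon token in the SMILES (each C, including those in ring-closure positions and inside branches).
Carbon count: 8.

8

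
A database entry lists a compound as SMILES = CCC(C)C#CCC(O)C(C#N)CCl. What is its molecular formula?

Walk through each heavy atom and fill implicit hydrogens from standard valence (C 4, N 3, O 2, S 2, halogen 1):
  atom 1: C, bond orders sum to 1 (valence 4) → 3 H
  atom 2: C, bond orders sum to 2 (valence 4) → 2 H
  atom 3: C, bond orders sum to 3 (valence 4) → 1 H
  atom 4: C, bond orders sum to 1 (valence 4) → 3 H
  atom 5: C, bond orders sum to 4 (valence 4) → 0 H
  atom 6: C, bond orders sum to 4 (valence 4) → 0 H
  atom 7: C, bond orders sum to 2 (valence 4) → 2 H
  atom 8: C, bond orders sum to 3 (valence 4) → 1 H
  atom 9: O, bond orders sum to 1 (valence 2) → 1 H
  atom 10: C, bond orders sum to 3 (valence 4) → 1 H
  atom 11: C, bond orders sum to 4 (valence 4) → 0 H
  atom 12: N, bond orders sum to 3 (valence 3) → 0 H
  atom 13: C, bond orders sum to 2 (valence 4) → 2 H
  atom 14: Cl (halogen, monovalent) → 0 H
Totals → C:11, H:16, Cl:1, N:1, O:1.
In Hill order: C11H16ClNO.

C11H16ClNO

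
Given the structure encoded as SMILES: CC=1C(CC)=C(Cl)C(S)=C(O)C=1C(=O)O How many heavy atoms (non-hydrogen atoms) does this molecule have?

Every atom symbol written in the SMILES (organic subset) is one heavy atom; implicit H are not written.
Heavy atoms by element → C:10, Cl:1, O:3, S:1.
Total: 15.

15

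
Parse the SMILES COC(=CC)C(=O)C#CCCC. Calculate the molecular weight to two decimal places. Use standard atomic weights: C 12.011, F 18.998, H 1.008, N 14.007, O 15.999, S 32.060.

166.22 g/mol

First, the molecular formula is C10H14O2 (counting implicit H from valence).
  C: 10 × 12.011 = 120.110
  H: 14 × 1.008 = 14.112
  O: 2 × 15.999 = 31.998
Sum: 10×12.011 + 14×1.008 + 2×15.999 = 166.220 → 166.22 g/mol.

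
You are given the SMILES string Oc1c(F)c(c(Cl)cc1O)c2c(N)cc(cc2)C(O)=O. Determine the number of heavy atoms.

Every atom symbol written in the SMILES (organic subset) is one heavy atom; implicit H are not written.
Heavy atoms by element → C:13, Cl:1, F:1, N:1, O:4.
Total: 20.

20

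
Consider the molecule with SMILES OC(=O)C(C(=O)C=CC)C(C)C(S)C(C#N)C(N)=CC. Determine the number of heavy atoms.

Every atom symbol written in the SMILES (organic subset) is one heavy atom; implicit H are not written.
Heavy atoms by element → C:14, N:2, O:3, S:1.
Total: 20.

20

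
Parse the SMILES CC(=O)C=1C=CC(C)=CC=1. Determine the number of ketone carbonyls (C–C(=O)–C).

The ketone motif appears at heavy-atom position 2 in the SMILES.
Ketone count: 1.

1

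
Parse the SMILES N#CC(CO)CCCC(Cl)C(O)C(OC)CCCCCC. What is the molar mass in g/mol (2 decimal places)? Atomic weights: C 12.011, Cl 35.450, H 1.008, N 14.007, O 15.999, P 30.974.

319.87 g/mol

First, the molecular formula is C16H30ClNO3 (counting implicit H from valence).
  C: 16 × 12.011 = 192.176
  Cl: 1 × 35.450 = 35.450
  H: 30 × 1.008 = 30.240
  N: 1 × 14.007 = 14.007
  O: 3 × 15.999 = 47.997
Sum: 16×12.011 + 1×35.450 + 30×1.008 + 1×14.007 + 3×15.999 = 319.870 → 319.87 g/mol.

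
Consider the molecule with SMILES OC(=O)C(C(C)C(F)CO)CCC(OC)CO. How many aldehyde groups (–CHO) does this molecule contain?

0

Scan the SMILES for the aldehyde motif — none present.
Groups that are present: 1 carboxylic acid, 1 ether, 2 hydroxyl.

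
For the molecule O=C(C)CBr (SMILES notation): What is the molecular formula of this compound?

Walk through each heavy atom and fill implicit hydrogens from standard valence (C 4, N 3, O 2, S 2, halogen 1):
  atom 1: O, bond orders sum to 2 (valence 2) → 0 H
  atom 2: C, bond orders sum to 4 (valence 4) → 0 H
  atom 3: C, bond orders sum to 1 (valence 4) → 3 H
  atom 4: C, bond orders sum to 2 (valence 4) → 2 H
  atom 5: Br (halogen, monovalent) → 0 H
Totals → C:3, H:5, Br:1, O:1.
In Hill order: C3H5BrO.

C3H5BrO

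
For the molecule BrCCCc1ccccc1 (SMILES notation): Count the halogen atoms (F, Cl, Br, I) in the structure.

Halogen atoms appear at heavy-atom position 1 (1×Br).
Halogen count: 1.

1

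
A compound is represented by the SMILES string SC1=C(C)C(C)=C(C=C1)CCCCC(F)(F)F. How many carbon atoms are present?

13

Count every carbon token in the SMILES (each C, including those in ring-closure positions and inside branches).
Carbon count: 13.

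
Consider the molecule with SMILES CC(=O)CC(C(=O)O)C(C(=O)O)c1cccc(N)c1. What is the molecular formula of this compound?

Walk through each heavy atom and fill implicit hydrogens from standard valence (C 4, N 3, O 2, S 2, halogen 1); for lowercase aromatic atoms, an aromatic c carries 1 H when it has two neighbours and 0 H with three, and aromatic n carries 0 H:
  atom 1: C, bond orders sum to 1 (valence 4) → 3 H
  atom 2: C, bond orders sum to 4 (valence 4) → 0 H
  atom 3: O, bond orders sum to 2 (valence 2) → 0 H
  atom 4: C, bond orders sum to 2 (valence 4) → 2 H
  atom 5: C, bond orders sum to 3 (valence 4) → 1 H
  atom 6: C, bond orders sum to 4 (valence 4) → 0 H
  atom 7: O, bond orders sum to 2 (valence 2) → 0 H
  atom 8: O, bond orders sum to 1 (valence 2) → 1 H
  atom 9: C, bond orders sum to 3 (valence 4) → 1 H
  atom 10: C, bond orders sum to 4 (valence 4) → 0 H
  atom 11: O, bond orders sum to 2 (valence 2) → 0 H
  atom 12: O, bond orders sum to 1 (valence 2) → 1 H
  atom 13: aromatic c, 3 neighbours → 0 H
  atom 14: aromatic c, 2 neighbours → 1 H
  atom 15: aromatic c, 2 neighbours → 1 H
  atom 16: aromatic c, 2 neighbours → 1 H
  atom 17: aromatic c, 3 neighbours → 0 H
  atom 18: N, bond orders sum to 1 (valence 3) → 2 H
  atom 19: aromatic c, 2 neighbours → 1 H
Totals → C:13, H:15, N:1, O:5.
In Hill order: C13H15NO5.

C13H15NO5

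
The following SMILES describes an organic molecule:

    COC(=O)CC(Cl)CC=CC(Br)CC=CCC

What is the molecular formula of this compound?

C13H20BrClO2

Walk through each heavy atom and fill implicit hydrogens from standard valence (C 4, N 3, O 2, S 2, halogen 1):
  atom 1: C, bond orders sum to 1 (valence 4) → 3 H
  atom 2: O, bond orders sum to 2 (valence 2) → 0 H
  atom 3: C, bond orders sum to 4 (valence 4) → 0 H
  atom 4: O, bond orders sum to 2 (valence 2) → 0 H
  atom 5: C, bond orders sum to 2 (valence 4) → 2 H
  atom 6: C, bond orders sum to 3 (valence 4) → 1 H
  atom 7: Cl (halogen, monovalent) → 0 H
  atom 8: C, bond orders sum to 2 (valence 4) → 2 H
  atom 9: C, bond orders sum to 3 (valence 4) → 1 H
  atom 10: C, bond orders sum to 3 (valence 4) → 1 H
  atom 11: C, bond orders sum to 3 (valence 4) → 1 H
  atom 12: Br (halogen, monovalent) → 0 H
  atom 13: C, bond orders sum to 2 (valence 4) → 2 H
  atom 14: C, bond orders sum to 3 (valence 4) → 1 H
  atom 15: C, bond orders sum to 3 (valence 4) → 1 H
  atom 16: C, bond orders sum to 2 (valence 4) → 2 H
  atom 17: C, bond orders sum to 1 (valence 4) → 3 H
Totals → C:13, H:20, Br:1, Cl:1, O:2.
In Hill order: C13H20BrClO2.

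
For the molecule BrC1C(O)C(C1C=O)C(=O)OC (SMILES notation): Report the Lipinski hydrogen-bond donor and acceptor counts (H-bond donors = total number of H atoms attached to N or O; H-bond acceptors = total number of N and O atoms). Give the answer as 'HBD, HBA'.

Donors: find every N or O and count the H atoms it carries.
  atom 4 (O): bond orders sum to 1 → 1 H
  atom 8 (O): bond orders sum to 2 → 0 H
  atom 10 (O): bond orders sum to 2 → 0 H
  atom 11 (O): bond orders sum to 2 → 0 H
Lipinski HBD = 1.
Acceptors: N atoms = 0, O atoms = 4 → HBA = 4.

1, 4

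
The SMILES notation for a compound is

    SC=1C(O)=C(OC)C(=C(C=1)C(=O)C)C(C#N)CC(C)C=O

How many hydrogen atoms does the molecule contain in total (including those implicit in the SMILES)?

17

Walk through each heavy atom and fill implicit hydrogens from standard valence (C 4, N 3, O 2, S 2, halogen 1):
  atom 1: S, bond orders sum to 1 (valence 2) → 1 H
  atom 2: C, bond orders sum to 4 (valence 4) → 0 H
  atom 3: C, bond orders sum to 4 (valence 4) → 0 H
  atom 4: O, bond orders sum to 1 (valence 2) → 1 H
  atom 5: C, bond orders sum to 4 (valence 4) → 0 H
  atom 6: O, bond orders sum to 2 (valence 2) → 0 H
  atom 7: C, bond orders sum to 1 (valence 4) → 3 H
  atom 8: C, bond orders sum to 4 (valence 4) → 0 H
  atom 9: C, bond orders sum to 4 (valence 4) → 0 H
  atom 10: C, bond orders sum to 3 (valence 4) → 1 H
  atom 11: C, bond orders sum to 4 (valence 4) → 0 H
  atom 12: O, bond orders sum to 2 (valence 2) → 0 H
  atom 13: C, bond orders sum to 1 (valence 4) → 3 H
  atom 14: C, bond orders sum to 3 (valence 4) → 1 H
  atom 15: C, bond orders sum to 4 (valence 4) → 0 H
  atom 16: N, bond orders sum to 3 (valence 3) → 0 H
  atom 17: C, bond orders sum to 2 (valence 4) → 2 H
  atom 18: C, bond orders sum to 3 (valence 4) → 1 H
  atom 19: C, bond orders sum to 1 (valence 4) → 3 H
  atom 20: C, bond orders sum to 3 (valence 4) → 1 H
  atom 21: O, bond orders sum to 2 (valence 2) → 0 H
Total hydrogens: 17.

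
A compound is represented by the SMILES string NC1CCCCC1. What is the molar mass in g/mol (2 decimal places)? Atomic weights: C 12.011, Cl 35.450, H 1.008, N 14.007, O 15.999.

First, the molecular formula is C6H13N (counting implicit H from valence).
  C: 6 × 12.011 = 72.066
  H: 13 × 1.008 = 13.104
  N: 1 × 14.007 = 14.007
Sum: 6×12.011 + 13×1.008 + 1×14.007 = 99.177 → 99.18 g/mol.

99.18 g/mol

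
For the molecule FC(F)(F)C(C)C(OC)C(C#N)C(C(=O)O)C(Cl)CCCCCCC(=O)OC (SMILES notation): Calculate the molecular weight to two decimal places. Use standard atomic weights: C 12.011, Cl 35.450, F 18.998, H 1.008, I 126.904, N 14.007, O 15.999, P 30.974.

First, the molecular formula is C18H27ClF3NO5 (counting implicit H from valence).
  C: 18 × 12.011 = 216.198
  Cl: 1 × 35.450 = 35.450
  F: 3 × 18.998 = 56.994
  H: 27 × 1.008 = 27.216
  N: 1 × 14.007 = 14.007
  O: 5 × 15.999 = 79.995
Sum: 18×12.011 + 1×35.450 + 3×18.998 + 27×1.008 + 1×14.007 + 5×15.999 = 429.860 → 429.86 g/mol.

429.86 g/mol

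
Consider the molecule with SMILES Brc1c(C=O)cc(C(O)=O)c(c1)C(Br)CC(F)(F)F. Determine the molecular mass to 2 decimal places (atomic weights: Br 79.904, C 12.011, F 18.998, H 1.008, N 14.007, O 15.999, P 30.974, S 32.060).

First, the molecular formula is C11H7Br2F3O3 (counting implicit H from valence).
  Br: 2 × 79.904 = 159.808
  C: 11 × 12.011 = 132.121
  F: 3 × 18.998 = 56.994
  H: 7 × 1.008 = 7.056
  O: 3 × 15.999 = 47.997
Sum: 2×79.904 + 11×12.011 + 3×18.998 + 7×1.008 + 3×15.999 = 403.976 → 403.98 g/mol.

403.98 g/mol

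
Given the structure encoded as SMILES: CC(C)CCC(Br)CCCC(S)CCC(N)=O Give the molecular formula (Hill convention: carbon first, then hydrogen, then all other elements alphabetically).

Walk through each heavy atom and fill implicit hydrogens from standard valence (C 4, N 3, O 2, S 2, halogen 1):
  atom 1: C, bond orders sum to 1 (valence 4) → 3 H
  atom 2: C, bond orders sum to 3 (valence 4) → 1 H
  atom 3: C, bond orders sum to 1 (valence 4) → 3 H
  atom 4: C, bond orders sum to 2 (valence 4) → 2 H
  atom 5: C, bond orders sum to 2 (valence 4) → 2 H
  atom 6: C, bond orders sum to 3 (valence 4) → 1 H
  atom 7: Br (halogen, monovalent) → 0 H
  atom 8: C, bond orders sum to 2 (valence 4) → 2 H
  atom 9: C, bond orders sum to 2 (valence 4) → 2 H
  atom 10: C, bond orders sum to 2 (valence 4) → 2 H
  atom 11: C, bond orders sum to 3 (valence 4) → 1 H
  atom 12: S, bond orders sum to 1 (valence 2) → 1 H
  atom 13: C, bond orders sum to 2 (valence 4) → 2 H
  atom 14: C, bond orders sum to 2 (valence 4) → 2 H
  atom 15: C, bond orders sum to 4 (valence 4) → 0 H
  atom 16: N, bond orders sum to 1 (valence 3) → 2 H
  atom 17: O, bond orders sum to 2 (valence 2) → 0 H
Totals → C:13, H:26, Br:1, N:1, O:1, S:1.

C13H26BrNOS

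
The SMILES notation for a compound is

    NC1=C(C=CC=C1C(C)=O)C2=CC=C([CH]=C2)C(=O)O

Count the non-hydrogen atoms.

Every atom symbol written in the SMILES (organic subset) is one heavy atom; implicit H are not written.
Heavy atoms by element → C:15, N:1, O:3.
Total: 19.

19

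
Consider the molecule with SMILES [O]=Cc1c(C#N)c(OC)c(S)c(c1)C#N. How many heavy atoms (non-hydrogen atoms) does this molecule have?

15

Every atom symbol written in the SMILES (organic subset) is one heavy atom; implicit H are not written.
Heavy atoms by element → C:10, N:2, O:2, S:1.
Total: 15.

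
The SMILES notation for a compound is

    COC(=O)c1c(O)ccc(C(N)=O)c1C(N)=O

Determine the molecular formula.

Walk through each heavy atom and fill implicit hydrogens from standard valence (C 4, N 3, O 2, S 2, halogen 1); for lowercase aromatic atoms, an aromatic c carries 1 H when it has two neighbours and 0 H with three, and aromatic n carries 0 H:
  atom 1: C, bond orders sum to 1 (valence 4) → 3 H
  atom 2: O, bond orders sum to 2 (valence 2) → 0 H
  atom 3: C, bond orders sum to 4 (valence 4) → 0 H
  atom 4: O, bond orders sum to 2 (valence 2) → 0 H
  atom 5: aromatic c, 3 neighbours → 0 H
  atom 6: aromatic c, 3 neighbours → 0 H
  atom 7: O, bond orders sum to 1 (valence 2) → 1 H
  atom 8: aromatic c, 2 neighbours → 1 H
  atom 9: aromatic c, 2 neighbours → 1 H
  atom 10: aromatic c, 3 neighbours → 0 H
  atom 11: C, bond orders sum to 4 (valence 4) → 0 H
  atom 12: N, bond orders sum to 1 (valence 3) → 2 H
  atom 13: O, bond orders sum to 2 (valence 2) → 0 H
  atom 14: aromatic c, 3 neighbours → 0 H
  atom 15: C, bond orders sum to 4 (valence 4) → 0 H
  atom 16: N, bond orders sum to 1 (valence 3) → 2 H
  atom 17: O, bond orders sum to 2 (valence 2) → 0 H
Totals → C:10, H:10, N:2, O:5.

C10H10N2O5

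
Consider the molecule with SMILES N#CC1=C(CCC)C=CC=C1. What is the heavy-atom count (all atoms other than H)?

11

Every atom symbol written in the SMILES (organic subset) is one heavy atom; implicit H are not written.
Heavy atoms by element → C:10, N:1.
Total: 11.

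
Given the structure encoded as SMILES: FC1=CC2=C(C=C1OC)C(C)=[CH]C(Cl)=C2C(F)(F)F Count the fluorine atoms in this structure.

4

Scan the SMILES for F atoms (remember two-letter symbols like Cl and Br are single atoms).
Fluorine count: 4.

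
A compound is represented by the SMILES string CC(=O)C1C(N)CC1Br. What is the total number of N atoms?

Scan the SMILES for N atoms (remember two-letter symbols like Cl and Br are single atoms).
Nitrogen count: 1.

1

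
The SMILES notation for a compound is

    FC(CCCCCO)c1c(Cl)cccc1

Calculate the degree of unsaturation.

4

Molecular formula: C12H16ClFO.
DoU = (2C + 2 + N − H − X) / 2, where X is the halogen count and O/S are ignored.
    = (2·12 + 2 + 0 − 16 − 2) / 2 = 8 / 2 = 4.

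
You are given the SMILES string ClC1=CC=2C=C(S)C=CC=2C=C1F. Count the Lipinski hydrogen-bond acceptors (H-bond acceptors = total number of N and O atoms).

N atoms: 0; O atoms: 0.
Lipinski HBA = 0 + 0 = 0.

0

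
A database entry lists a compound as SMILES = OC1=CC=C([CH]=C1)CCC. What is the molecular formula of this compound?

C9H12O

Walk through each heavy atom and fill implicit hydrogens from standard valence (C 4, N 3, O 2, S 2, halogen 1):
  atom 1: O, bond orders sum to 1 (valence 2) → 1 H
  atom 2: C, bond orders sum to 4 (valence 4) → 0 H
  atom 3: C, bond orders sum to 3 (valence 4) → 1 H
  atom 4: C, bond orders sum to 3 (valence 4) → 1 H
  atom 5: C, bond orders sum to 4 (valence 4) → 0 H
  atom 6: C with explicit H count 1
  atom 7: C, bond orders sum to 3 (valence 4) → 1 H
  atom 8: C, bond orders sum to 2 (valence 4) → 2 H
  atom 9: C, bond orders sum to 2 (valence 4) → 2 H
  atom 10: C, bond orders sum to 1 (valence 4) → 3 H
Totals → C:9, H:12, O:1.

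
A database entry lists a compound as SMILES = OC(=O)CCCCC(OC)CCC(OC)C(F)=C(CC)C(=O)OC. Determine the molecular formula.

C17H29FO6

Walk through each heavy atom and fill implicit hydrogens from standard valence (C 4, N 3, O 2, S 2, halogen 1):
  atom 1: O, bond orders sum to 1 (valence 2) → 1 H
  atom 2: C, bond orders sum to 4 (valence 4) → 0 H
  atom 3: O, bond orders sum to 2 (valence 2) → 0 H
  atom 4: C, bond orders sum to 2 (valence 4) → 2 H
  atom 5: C, bond orders sum to 2 (valence 4) → 2 H
  atom 6: C, bond orders sum to 2 (valence 4) → 2 H
  atom 7: C, bond orders sum to 2 (valence 4) → 2 H
  atom 8: C, bond orders sum to 3 (valence 4) → 1 H
  atom 9: O, bond orders sum to 2 (valence 2) → 0 H
  atom 10: C, bond orders sum to 1 (valence 4) → 3 H
  atom 11: C, bond orders sum to 2 (valence 4) → 2 H
  atom 12: C, bond orders sum to 2 (valence 4) → 2 H
  atom 13: C, bond orders sum to 3 (valence 4) → 1 H
  atom 14: O, bond orders sum to 2 (valence 2) → 0 H
  atom 15: C, bond orders sum to 1 (valence 4) → 3 H
  atom 16: C, bond orders sum to 4 (valence 4) → 0 H
  atom 17: F (halogen, monovalent) → 0 H
  atom 18: C, bond orders sum to 4 (valence 4) → 0 H
  atom 19: C, bond orders sum to 2 (valence 4) → 2 H
  atom 20: C, bond orders sum to 1 (valence 4) → 3 H
  atom 21: C, bond orders sum to 4 (valence 4) → 0 H
  atom 22: O, bond orders sum to 2 (valence 2) → 0 H
  atom 23: O, bond orders sum to 2 (valence 2) → 0 H
  atom 24: C, bond orders sum to 1 (valence 4) → 3 H
Totals → C:17, H:29, F:1, O:6.
In Hill order: C17H29FO6.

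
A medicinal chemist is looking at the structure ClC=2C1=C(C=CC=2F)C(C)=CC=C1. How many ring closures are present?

In SMILES, each pair of matching ring-closure digits denotes one ring-closing bond; the number of such bonds equals the number of independent rings.
Ring-closure bonds here: 2.

2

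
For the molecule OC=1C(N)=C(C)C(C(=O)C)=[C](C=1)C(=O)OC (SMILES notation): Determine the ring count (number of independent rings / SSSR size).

In SMILES, each pair of matching ring-closure digits denotes one ring-closing bond; the number of such bonds equals the number of independent rings.
Ring-closure bonds here: 1.

1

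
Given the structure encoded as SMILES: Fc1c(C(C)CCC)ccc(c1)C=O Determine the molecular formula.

Walk through each heavy atom and fill implicit hydrogens from standard valence (C 4, N 3, O 2, S 2, halogen 1); for lowercase aromatic atoms, an aromatic c carries 1 H when it has two neighbours and 0 H with three, and aromatic n carries 0 H:
  atom 1: F (halogen, monovalent) → 0 H
  atom 2: aromatic c, 3 neighbours → 0 H
  atom 3: aromatic c, 3 neighbours → 0 H
  atom 4: C, bond orders sum to 3 (valence 4) → 1 H
  atom 5: C, bond orders sum to 1 (valence 4) → 3 H
  atom 6: C, bond orders sum to 2 (valence 4) → 2 H
  atom 7: C, bond orders sum to 2 (valence 4) → 2 H
  atom 8: C, bond orders sum to 1 (valence 4) → 3 H
  atom 9: aromatic c, 2 neighbours → 1 H
  atom 10: aromatic c, 2 neighbours → 1 H
  atom 11: aromatic c, 3 neighbours → 0 H
  atom 12: aromatic c, 2 neighbours → 1 H
  atom 13: C, bond orders sum to 3 (valence 4) → 1 H
  atom 14: O, bond orders sum to 2 (valence 2) → 0 H
Totals → C:12, H:15, F:1, O:1.

C12H15FO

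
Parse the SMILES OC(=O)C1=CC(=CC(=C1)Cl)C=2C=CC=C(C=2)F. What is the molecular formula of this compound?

C13H8ClFO2

Walk through each heavy atom and fill implicit hydrogens from standard valence (C 4, N 3, O 2, S 2, halogen 1):
  atom 1: O, bond orders sum to 1 (valence 2) → 1 H
  atom 2: C, bond orders sum to 4 (valence 4) → 0 H
  atom 3: O, bond orders sum to 2 (valence 2) → 0 H
  atom 4: C, bond orders sum to 4 (valence 4) → 0 H
  atom 5: C, bond orders sum to 3 (valence 4) → 1 H
  atom 6: C, bond orders sum to 4 (valence 4) → 0 H
  atom 7: C, bond orders sum to 3 (valence 4) → 1 H
  atom 8: C, bond orders sum to 4 (valence 4) → 0 H
  atom 9: C, bond orders sum to 3 (valence 4) → 1 H
  atom 10: Cl (halogen, monovalent) → 0 H
  atom 11: C, bond orders sum to 4 (valence 4) → 0 H
  atom 12: C, bond orders sum to 3 (valence 4) → 1 H
  atom 13: C, bond orders sum to 3 (valence 4) → 1 H
  atom 14: C, bond orders sum to 3 (valence 4) → 1 H
  atom 15: C, bond orders sum to 4 (valence 4) → 0 H
  atom 16: C, bond orders sum to 3 (valence 4) → 1 H
  atom 17: F (halogen, monovalent) → 0 H
Totals → C:13, H:8, Cl:1, F:1, O:2.
In Hill order: C13H8ClFO2.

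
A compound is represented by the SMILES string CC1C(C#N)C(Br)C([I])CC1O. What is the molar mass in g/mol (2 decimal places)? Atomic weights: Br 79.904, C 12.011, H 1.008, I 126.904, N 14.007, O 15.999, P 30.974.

343.99 g/mol

First, the molecular formula is C8H11BrINO (counting implicit H from valence).
  Br: 1 × 79.904 = 79.904
  C: 8 × 12.011 = 96.088
  H: 11 × 1.008 = 11.088
  I: 1 × 126.904 = 126.904
  N: 1 × 14.007 = 14.007
  O: 1 × 15.999 = 15.999
Sum: 1×79.904 + 8×12.011 + 11×1.008 + 1×126.904 + 1×14.007 + 1×15.999 = 343.990 → 343.99 g/mol.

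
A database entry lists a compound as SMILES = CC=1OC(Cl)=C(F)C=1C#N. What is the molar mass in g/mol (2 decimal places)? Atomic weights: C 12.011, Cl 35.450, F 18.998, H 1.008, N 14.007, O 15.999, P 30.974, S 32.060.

159.54 g/mol

First, the molecular formula is C6H3ClFNO (counting implicit H from valence).
  C: 6 × 12.011 = 72.066
  Cl: 1 × 35.450 = 35.450
  F: 1 × 18.998 = 18.998
  H: 3 × 1.008 = 3.024
  N: 1 × 14.007 = 14.007
  O: 1 × 15.999 = 15.999
Sum: 6×12.011 + 1×35.450 + 1×18.998 + 3×1.008 + 1×14.007 + 1×15.999 = 159.544 → 159.54 g/mol.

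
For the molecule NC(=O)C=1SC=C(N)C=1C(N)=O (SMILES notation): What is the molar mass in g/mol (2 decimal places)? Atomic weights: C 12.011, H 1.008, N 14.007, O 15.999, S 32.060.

185.20 g/mol

First, the molecular formula is C6H7N3O2S (counting implicit H from valence).
  C: 6 × 12.011 = 72.066
  H: 7 × 1.008 = 7.056
  N: 3 × 14.007 = 42.021
  O: 2 × 15.999 = 31.998
  S: 1 × 32.060 = 32.060
Sum: 6×12.011 + 7×1.008 + 3×14.007 + 2×15.999 + 1×32.060 = 185.201 → 185.20 g/mol.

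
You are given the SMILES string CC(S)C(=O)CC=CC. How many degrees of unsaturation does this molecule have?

2

Degree of unsaturation = (number of rings) + (number of π bonds).
Ring closures in the SMILES: 0.
π bonds: 2 double bonds (each 1 DoU) → 2 DoU from unsaturation.
Total DoU = 0 + 2 = 2.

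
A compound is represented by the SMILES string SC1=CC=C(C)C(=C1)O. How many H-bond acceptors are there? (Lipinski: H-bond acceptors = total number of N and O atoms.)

N atoms: 0; O atoms: 1.
Lipinski HBA = 0 + 1 = 1.

1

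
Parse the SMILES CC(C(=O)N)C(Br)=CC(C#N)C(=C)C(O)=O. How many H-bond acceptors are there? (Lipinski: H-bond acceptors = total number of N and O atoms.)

N atoms: 2; O atoms: 3.
Lipinski HBA = 2 + 3 = 5.

5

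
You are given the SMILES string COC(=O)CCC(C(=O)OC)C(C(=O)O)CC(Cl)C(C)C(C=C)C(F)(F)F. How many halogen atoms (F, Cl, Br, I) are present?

4

Halogen atoms appear at heavy-atom positions 18, 25, 26, 27 (1×Cl, 3×F).
Other groups present: 1 alkene, 1 carboxylic acid, 2 ester.
Halogen count: 4.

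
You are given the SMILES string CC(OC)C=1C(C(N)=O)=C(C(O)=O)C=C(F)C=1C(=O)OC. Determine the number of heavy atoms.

21

Every atom symbol written in the SMILES (organic subset) is one heavy atom; implicit H are not written.
Heavy atoms by element → C:13, F:1, N:1, O:6.
Total: 21.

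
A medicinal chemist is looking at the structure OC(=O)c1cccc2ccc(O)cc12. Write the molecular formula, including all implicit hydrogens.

C11H8O3

Walk through each heavy atom and fill implicit hydrogens from standard valence (C 4, N 3, O 2, S 2, halogen 1); for lowercase aromatic atoms, an aromatic c carries 1 H when it has two neighbours and 0 H with three, and aromatic n carries 0 H:
  atom 1: O, bond orders sum to 1 (valence 2) → 1 H
  atom 2: C, bond orders sum to 4 (valence 4) → 0 H
  atom 3: O, bond orders sum to 2 (valence 2) → 0 H
  atom 4: aromatic c, 3 neighbours → 0 H
  atom 5: aromatic c, 2 neighbours → 1 H
  atom 6: aromatic c, 2 neighbours → 1 H
  atom 7: aromatic c, 2 neighbours → 1 H
  atom 8: aromatic c, 3 neighbours → 0 H
  atom 9: aromatic c, 2 neighbours → 1 H
  atom 10: aromatic c, 2 neighbours → 1 H
  atom 11: aromatic c, 3 neighbours → 0 H
  atom 12: O, bond orders sum to 1 (valence 2) → 1 H
  atom 13: aromatic c, 2 neighbours → 1 H
  atom 14: aromatic c, 3 neighbours → 0 H
Totals → C:11, H:8, O:3.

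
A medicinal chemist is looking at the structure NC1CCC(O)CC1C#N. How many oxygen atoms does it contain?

Scan the SMILES for O atoms (remember two-letter symbols like Cl and Br are single atoms).
Oxygen count: 1.

1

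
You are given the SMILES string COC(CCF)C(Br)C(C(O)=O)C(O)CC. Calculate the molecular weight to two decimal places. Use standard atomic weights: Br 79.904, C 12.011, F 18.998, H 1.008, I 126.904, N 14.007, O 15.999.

First, the molecular formula is C10H18BrFO4 (counting implicit H from valence).
  Br: 1 × 79.904 = 79.904
  C: 10 × 12.011 = 120.110
  F: 1 × 18.998 = 18.998
  H: 18 × 1.008 = 18.144
  O: 4 × 15.999 = 63.996
Sum: 1×79.904 + 10×12.011 + 1×18.998 + 18×1.008 + 4×15.999 = 301.152 → 301.15 g/mol.

301.15 g/mol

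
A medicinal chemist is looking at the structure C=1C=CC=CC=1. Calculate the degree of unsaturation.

Degree of unsaturation = (number of rings) + (number of π bonds).
Ring closures in the SMILES: 1.
π bonds: 3 double bonds (each 1 DoU) → 3 DoU from unsaturation.
Total DoU = 1 + 3 = 4.

4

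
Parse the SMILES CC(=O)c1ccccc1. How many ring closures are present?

1

In SMILES, each pair of matching ring-closure digits denotes one ring-closing bond; the number of such bonds equals the number of independent rings.
Ring-closure bonds here: 1.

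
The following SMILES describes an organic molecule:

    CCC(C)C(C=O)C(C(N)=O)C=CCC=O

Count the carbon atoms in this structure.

Count every carbon token in the SMILES (each C, including those in ring-closure positions and inside branches).
Carbon count: 12.

12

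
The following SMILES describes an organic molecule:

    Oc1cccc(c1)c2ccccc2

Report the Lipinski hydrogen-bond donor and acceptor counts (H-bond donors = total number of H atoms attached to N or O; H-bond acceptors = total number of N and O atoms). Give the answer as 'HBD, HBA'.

1, 1

Donors: find every N or O and count the H atoms it carries.
  atom 1 (O): bond orders sum to 1 → 1 H
Lipinski HBD = 1.
Acceptors: N atoms = 0, O atoms = 1 → HBA = 1.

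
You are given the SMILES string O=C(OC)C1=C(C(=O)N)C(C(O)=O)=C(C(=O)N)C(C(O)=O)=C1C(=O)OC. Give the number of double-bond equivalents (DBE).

Degree of unsaturation = (number of rings) + (number of π bonds).
Ring closures in the SMILES: 1.
π bonds: 9 double bonds (each 1 DoU) → 9 DoU from unsaturation.
Total DoU = 1 + 9 = 10.

10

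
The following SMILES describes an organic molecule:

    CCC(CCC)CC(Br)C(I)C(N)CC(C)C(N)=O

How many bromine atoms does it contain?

Scan the SMILES for Br atoms (remember two-letter symbols like Cl and Br are single atoms).
Bromine count: 1.

1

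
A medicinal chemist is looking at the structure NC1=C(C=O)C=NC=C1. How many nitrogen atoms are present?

2

Scan the SMILES for N atoms (remember two-letter symbols like Cl and Br are single atoms).
Nitrogen count: 2.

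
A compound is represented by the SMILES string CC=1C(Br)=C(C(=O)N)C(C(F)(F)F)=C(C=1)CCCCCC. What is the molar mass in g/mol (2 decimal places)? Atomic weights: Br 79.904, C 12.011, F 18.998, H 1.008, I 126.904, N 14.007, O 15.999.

366.22 g/mol

First, the molecular formula is C15H19BrF3NO (counting implicit H from valence).
  Br: 1 × 79.904 = 79.904
  C: 15 × 12.011 = 180.165
  F: 3 × 18.998 = 56.994
  H: 19 × 1.008 = 19.152
  N: 1 × 14.007 = 14.007
  O: 1 × 15.999 = 15.999
Sum: 1×79.904 + 15×12.011 + 3×18.998 + 19×1.008 + 1×14.007 + 1×15.999 = 366.221 → 366.22 g/mol.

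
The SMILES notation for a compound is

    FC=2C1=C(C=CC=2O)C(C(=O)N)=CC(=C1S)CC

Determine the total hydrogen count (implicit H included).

Walk through each heavy atom and fill implicit hydrogens from standard valence (C 4, N 3, O 2, S 2, halogen 1):
  atom 1: F (halogen, monovalent) → 0 H
  atom 2: C, bond orders sum to 4 (valence 4) → 0 H
  atom 3: C, bond orders sum to 4 (valence 4) → 0 H
  atom 4: C, bond orders sum to 4 (valence 4) → 0 H
  atom 5: C, bond orders sum to 3 (valence 4) → 1 H
  atom 6: C, bond orders sum to 3 (valence 4) → 1 H
  atom 7: C, bond orders sum to 4 (valence 4) → 0 H
  atom 8: O, bond orders sum to 1 (valence 2) → 1 H
  atom 9: C, bond orders sum to 4 (valence 4) → 0 H
  atom 10: C, bond orders sum to 4 (valence 4) → 0 H
  atom 11: O, bond orders sum to 2 (valence 2) → 0 H
  atom 12: N, bond orders sum to 1 (valence 3) → 2 H
  atom 13: C, bond orders sum to 3 (valence 4) → 1 H
  atom 14: C, bond orders sum to 4 (valence 4) → 0 H
  atom 15: C, bond orders sum to 4 (valence 4) → 0 H
  atom 16: S, bond orders sum to 1 (valence 2) → 1 H
  atom 17: C, bond orders sum to 2 (valence 4) → 2 H
  atom 18: C, bond orders sum to 1 (valence 4) → 3 H
Total hydrogens: 12.

12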